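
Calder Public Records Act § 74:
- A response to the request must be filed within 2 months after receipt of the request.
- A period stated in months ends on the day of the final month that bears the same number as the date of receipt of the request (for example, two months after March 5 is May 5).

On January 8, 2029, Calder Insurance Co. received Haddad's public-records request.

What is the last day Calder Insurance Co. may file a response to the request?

March 8, 2029

2 months after January 8, 2029 is March 8, 2029.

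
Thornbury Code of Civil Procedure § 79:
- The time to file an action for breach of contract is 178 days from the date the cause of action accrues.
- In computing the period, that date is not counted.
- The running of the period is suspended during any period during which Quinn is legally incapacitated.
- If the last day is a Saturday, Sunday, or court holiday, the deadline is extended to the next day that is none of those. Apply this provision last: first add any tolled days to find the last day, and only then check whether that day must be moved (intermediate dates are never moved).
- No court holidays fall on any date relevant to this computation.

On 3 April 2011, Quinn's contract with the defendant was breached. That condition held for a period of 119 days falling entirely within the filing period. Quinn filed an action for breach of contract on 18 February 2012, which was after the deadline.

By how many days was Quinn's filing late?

178 days after 3 April 2011 is September 28, 2011.
Tolling adds 119 days: September 28, 2011 + 119 days = January 25, 2012.
January 25, 2012 is a Wednesday and not a court holiday, so no extension applies.
The deadline is January 25, 2012; from January 25, 2012 to February 18, 2012 is 24 days.

24 days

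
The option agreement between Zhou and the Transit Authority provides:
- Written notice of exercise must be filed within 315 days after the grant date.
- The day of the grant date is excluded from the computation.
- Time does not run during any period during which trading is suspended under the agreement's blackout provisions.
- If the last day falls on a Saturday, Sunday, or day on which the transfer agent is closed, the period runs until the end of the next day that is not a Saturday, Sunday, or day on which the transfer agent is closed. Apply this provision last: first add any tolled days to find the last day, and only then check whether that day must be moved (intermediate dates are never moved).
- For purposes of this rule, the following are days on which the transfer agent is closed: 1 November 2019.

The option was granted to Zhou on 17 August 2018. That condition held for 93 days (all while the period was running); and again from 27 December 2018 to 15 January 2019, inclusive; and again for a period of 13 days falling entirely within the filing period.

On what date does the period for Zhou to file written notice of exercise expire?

315 days after 17 August 2018 is June 28, 2019.
Tolling adds 93 days: June 28, 2019 + 93 days = September 29, 2019.
From December 27, 2018 through January 15, 2019 inclusive is 20 days; tolling adds 20 days: September 29, 2019 + 20 days = October 19, 2019.
Tolling adds 13 days: October 19, 2019 + 13 days = November 1, 2019.
November 1, 2019 is a listed holiday; November 2, 2019 is Saturday; November 3, 2019 is Sunday. The next qualifying day is November 4, 2019.

November 4, 2019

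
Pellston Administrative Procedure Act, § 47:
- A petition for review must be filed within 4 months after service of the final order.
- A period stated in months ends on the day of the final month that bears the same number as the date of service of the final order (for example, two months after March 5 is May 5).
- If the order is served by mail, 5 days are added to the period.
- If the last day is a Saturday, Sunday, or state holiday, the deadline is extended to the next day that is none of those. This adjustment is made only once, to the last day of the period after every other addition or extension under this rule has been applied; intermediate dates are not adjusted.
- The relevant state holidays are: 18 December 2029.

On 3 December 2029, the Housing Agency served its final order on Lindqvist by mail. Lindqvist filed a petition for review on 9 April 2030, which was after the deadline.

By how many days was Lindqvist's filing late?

4 months after 3 December 2029 is April 3, 2030.
Service was by mail, adding 5 days: April 3, 2030 + 5 days = April 8, 2030.
April 8, 2030 is a Monday and not a state holiday, so no extension applies.
The deadline is April 8, 2030; from April 8, 2030 to April 9, 2030 is 1 days.

1 day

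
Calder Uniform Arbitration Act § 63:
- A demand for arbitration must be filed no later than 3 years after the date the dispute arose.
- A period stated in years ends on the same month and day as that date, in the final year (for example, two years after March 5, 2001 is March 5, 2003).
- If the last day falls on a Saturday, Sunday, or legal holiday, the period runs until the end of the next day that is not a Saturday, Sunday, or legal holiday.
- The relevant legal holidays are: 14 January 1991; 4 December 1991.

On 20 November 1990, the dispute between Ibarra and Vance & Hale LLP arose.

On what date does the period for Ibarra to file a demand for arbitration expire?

November 22, 1993

3 years after 20 November 1990 is November 20, 1993.
November 20, 1993 is Saturday; November 21, 1993 is Sunday. The next qualifying day is November 22, 1993.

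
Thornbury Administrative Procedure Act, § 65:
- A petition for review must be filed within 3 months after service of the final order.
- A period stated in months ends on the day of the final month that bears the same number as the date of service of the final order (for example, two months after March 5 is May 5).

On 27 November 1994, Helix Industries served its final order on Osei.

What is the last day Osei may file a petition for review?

3 months after 27 November 1994 is February 27, 1995.

February 27, 1995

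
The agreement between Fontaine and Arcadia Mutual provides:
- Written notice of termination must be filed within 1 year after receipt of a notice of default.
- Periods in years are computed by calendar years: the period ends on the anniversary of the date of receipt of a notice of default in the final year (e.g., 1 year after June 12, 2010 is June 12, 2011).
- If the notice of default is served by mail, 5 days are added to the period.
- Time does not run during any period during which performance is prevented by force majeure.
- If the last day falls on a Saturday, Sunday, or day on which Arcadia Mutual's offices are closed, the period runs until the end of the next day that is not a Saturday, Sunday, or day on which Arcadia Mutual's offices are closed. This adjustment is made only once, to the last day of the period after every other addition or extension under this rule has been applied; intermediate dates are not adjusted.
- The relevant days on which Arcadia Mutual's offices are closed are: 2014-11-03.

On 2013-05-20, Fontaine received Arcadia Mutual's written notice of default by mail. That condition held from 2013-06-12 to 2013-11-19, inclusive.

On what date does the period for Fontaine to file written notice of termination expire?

November 4, 2014

1 year after 2013-05-20 is May 20, 2014.
Service was by mail, adding 5 days: May 20, 2014 + 5 days = May 25, 2014.
From June 12, 2013 through November 19, 2013 inclusive is 161 days; tolling adds 161 days: May 25, 2014 + 161 days = November 2, 2014.
November 2, 2014 is Sunday; November 3, 2014 is a listed holiday. The next qualifying day is November 4, 2014.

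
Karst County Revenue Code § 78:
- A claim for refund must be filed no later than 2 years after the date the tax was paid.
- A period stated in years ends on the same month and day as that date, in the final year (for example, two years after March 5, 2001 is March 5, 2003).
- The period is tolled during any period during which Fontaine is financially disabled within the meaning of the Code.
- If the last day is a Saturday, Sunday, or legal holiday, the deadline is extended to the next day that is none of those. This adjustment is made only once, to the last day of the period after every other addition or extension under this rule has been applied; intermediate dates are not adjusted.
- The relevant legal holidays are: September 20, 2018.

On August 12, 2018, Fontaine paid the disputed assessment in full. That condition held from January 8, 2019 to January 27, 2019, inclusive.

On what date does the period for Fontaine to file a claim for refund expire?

2 years after August 12, 2018 is August 12, 2020.
From January 8, 2019 through January 27, 2019 inclusive is 20 days; tolling adds 20 days: August 12, 2020 + 20 days = September 1, 2020.
September 1, 2020 is a Tuesday and not a legal holiday, so no extension applies.

September 1, 2020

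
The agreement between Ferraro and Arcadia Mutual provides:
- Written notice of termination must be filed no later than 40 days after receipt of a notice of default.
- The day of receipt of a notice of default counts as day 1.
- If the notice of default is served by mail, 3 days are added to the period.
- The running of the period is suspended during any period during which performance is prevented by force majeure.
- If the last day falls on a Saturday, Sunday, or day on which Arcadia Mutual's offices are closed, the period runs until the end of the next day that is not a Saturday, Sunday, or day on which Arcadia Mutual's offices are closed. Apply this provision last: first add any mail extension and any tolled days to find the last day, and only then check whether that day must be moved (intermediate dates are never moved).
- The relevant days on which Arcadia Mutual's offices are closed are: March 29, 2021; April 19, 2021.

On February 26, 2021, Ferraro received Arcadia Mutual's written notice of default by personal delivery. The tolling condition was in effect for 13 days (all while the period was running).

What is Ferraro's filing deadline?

Counting February 26, 2021 as day 1, day 40 is April 6, 2021.
Service was not by mail, so no mail extension applies.
Tolling adds 13 days: April 6, 2021 + 13 days = April 19, 2021.
April 19, 2021 is a listed holiday. The next qualifying day is April 20, 2021.

April 20, 2021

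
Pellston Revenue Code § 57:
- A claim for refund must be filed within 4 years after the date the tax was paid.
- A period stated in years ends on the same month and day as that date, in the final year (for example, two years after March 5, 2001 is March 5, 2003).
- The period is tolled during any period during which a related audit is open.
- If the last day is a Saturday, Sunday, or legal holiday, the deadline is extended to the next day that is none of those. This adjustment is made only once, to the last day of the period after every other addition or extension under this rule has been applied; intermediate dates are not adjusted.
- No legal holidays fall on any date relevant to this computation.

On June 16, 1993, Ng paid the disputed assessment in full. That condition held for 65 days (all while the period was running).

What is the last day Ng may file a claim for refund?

August 20, 1997

4 years after June 16, 1993 is June 16, 1997.
Tolling adds 65 days: June 16, 1997 + 65 days = August 20, 1997.
August 20, 1997 is a Wednesday and not a legal holiday, so no extension applies.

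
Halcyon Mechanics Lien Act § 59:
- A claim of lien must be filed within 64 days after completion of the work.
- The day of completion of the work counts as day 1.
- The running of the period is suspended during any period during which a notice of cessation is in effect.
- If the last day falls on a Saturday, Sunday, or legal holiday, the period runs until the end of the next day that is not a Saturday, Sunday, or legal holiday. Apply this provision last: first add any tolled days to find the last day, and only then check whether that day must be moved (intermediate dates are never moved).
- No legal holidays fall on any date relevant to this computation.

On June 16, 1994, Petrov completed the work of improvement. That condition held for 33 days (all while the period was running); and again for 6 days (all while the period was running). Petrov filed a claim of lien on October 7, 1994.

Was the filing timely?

Counting June 16, 1994 as day 1, day 64 is August 18, 1994.
Tolling adds 33 days: August 18, 1994 + 33 days = September 20, 1994.
Tolling adds 6 days: September 20, 1994 + 6 days = September 26, 1994.
September 26, 1994 is a Monday and not a legal holiday, so no extension applies.
The deadline is September 26, 1994; the filing on October 7, 1994 is after that date.

No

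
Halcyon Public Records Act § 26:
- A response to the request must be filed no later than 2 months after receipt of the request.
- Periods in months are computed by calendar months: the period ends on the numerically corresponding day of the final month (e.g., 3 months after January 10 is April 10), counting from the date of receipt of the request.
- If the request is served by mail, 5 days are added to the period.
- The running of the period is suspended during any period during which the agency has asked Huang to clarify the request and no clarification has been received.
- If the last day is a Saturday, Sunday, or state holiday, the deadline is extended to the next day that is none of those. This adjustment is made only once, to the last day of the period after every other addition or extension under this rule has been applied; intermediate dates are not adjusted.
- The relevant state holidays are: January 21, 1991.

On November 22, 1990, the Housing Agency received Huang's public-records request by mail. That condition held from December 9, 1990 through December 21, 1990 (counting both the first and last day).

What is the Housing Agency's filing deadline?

February 11, 1991

2 months after November 22, 1990 is January 22, 1991.
Service was by mail, adding 5 days: January 22, 1991 + 5 days = January 27, 1991.
From December 9, 1990 through December 21, 1990 inclusive is 13 days; tolling adds 13 days: January 27, 1991 + 13 days = February 9, 1991.
February 9, 1991 is Saturday; February 10, 1991 is Sunday. The next qualifying day is February 11, 1991.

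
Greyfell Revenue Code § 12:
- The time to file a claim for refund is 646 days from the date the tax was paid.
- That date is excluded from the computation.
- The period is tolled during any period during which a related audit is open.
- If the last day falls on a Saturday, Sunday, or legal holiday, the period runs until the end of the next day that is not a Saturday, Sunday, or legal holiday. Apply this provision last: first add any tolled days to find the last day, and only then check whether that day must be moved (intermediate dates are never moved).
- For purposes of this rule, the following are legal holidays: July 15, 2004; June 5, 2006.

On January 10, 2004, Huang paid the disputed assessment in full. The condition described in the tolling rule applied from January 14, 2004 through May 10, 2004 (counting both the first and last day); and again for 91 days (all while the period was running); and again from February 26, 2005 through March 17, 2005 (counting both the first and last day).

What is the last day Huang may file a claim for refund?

June 6, 2006

646 days after January 10, 2004 is October 17, 2005.
From January 14, 2004 through May 10, 2004 inclusive is 118 days; tolling adds 118 days: October 17, 2005 + 118 days = February 12, 2006.
Tolling adds 91 days: February 12, 2006 + 91 days = May 14, 2006.
From February 26, 2005 through March 17, 2005 inclusive is 20 days; tolling adds 20 days: May 14, 2006 + 20 days = June 3, 2006.
June 3, 2006 is Saturday; June 4, 2006 is Sunday; June 5, 2006 is a listed holiday. The next qualifying day is June 6, 2006.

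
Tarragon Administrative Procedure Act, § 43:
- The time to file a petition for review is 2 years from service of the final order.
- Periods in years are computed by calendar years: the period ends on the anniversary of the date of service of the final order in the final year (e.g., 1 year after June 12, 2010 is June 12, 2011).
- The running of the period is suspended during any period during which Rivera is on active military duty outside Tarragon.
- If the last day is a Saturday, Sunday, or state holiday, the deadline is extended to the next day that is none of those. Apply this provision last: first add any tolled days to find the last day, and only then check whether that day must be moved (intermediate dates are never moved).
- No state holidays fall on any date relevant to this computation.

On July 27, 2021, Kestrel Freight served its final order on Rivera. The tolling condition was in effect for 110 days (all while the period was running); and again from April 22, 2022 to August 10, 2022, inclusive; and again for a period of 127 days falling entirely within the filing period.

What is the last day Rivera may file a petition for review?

July 9, 2024

2 years after July 27, 2021 is July 27, 2023.
Tolling adds 110 days: July 27, 2023 + 110 days = November 14, 2023.
From April 22, 2022 through August 10, 2022 inclusive is 111 days; tolling adds 111 days: November 14, 2023 + 111 days = March 4, 2024.
Tolling adds 127 days: March 4, 2024 + 127 days = July 9, 2024.
July 9, 2024 is a Tuesday and not a state holiday, so no extension applies.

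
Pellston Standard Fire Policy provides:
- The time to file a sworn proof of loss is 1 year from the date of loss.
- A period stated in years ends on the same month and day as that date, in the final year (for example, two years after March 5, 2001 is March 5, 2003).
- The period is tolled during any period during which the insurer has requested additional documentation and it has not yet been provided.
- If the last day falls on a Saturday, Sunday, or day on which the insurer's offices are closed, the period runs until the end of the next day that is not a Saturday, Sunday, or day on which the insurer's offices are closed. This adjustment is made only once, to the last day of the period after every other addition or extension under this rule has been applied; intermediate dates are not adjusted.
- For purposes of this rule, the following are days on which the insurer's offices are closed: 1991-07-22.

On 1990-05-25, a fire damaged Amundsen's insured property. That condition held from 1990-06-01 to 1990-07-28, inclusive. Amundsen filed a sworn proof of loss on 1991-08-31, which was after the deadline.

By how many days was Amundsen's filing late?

39 days

1 year after 1990-05-25 is May 25, 1991.
From June 1, 1990 through July 28, 1990 inclusive is 58 days; tolling adds 58 days: May 25, 1991 + 58 days = July 22, 1991.
July 22, 1991 is a listed holiday. The next qualifying day is July 23, 1991.
The deadline is July 23, 1991; from July 23, 1991 to August 31, 1991 is 39 days.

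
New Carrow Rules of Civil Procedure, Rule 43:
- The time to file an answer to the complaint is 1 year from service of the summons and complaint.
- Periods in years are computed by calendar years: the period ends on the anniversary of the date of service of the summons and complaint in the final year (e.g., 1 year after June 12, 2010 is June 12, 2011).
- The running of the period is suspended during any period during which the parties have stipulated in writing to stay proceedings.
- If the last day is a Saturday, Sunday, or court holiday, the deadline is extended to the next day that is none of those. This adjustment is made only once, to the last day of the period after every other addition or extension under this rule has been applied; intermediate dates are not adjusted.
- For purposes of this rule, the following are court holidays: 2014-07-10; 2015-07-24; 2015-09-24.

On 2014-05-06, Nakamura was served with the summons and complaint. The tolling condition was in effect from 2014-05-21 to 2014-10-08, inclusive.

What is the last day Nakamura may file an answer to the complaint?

1 year after 2014-05-06 is May 6, 2015.
From May 21, 2014 through October 8, 2014 inclusive is 141 days; tolling adds 141 days: May 6, 2015 + 141 days = September 24, 2015.
September 24, 2015 is a listed holiday. The next qualifying day is September 25, 2015.

September 25, 2015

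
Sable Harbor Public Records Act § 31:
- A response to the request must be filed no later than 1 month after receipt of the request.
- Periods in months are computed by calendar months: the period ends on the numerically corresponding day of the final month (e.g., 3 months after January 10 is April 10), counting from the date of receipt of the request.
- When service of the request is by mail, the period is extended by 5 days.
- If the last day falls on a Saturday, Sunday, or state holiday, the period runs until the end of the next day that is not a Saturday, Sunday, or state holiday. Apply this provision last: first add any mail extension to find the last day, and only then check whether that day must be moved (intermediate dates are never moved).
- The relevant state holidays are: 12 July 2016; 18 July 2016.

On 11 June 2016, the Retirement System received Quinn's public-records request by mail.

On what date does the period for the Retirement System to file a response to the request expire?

1 month after 11 June 2016 is July 11, 2016.
Service was by mail, adding 5 days: July 11, 2016 + 5 days = July 16, 2016.
July 16, 2016 is Saturday; July 17, 2016 is Sunday; July 18, 2016 is a listed holiday. The next qualifying day is July 19, 2016.

July 19, 2016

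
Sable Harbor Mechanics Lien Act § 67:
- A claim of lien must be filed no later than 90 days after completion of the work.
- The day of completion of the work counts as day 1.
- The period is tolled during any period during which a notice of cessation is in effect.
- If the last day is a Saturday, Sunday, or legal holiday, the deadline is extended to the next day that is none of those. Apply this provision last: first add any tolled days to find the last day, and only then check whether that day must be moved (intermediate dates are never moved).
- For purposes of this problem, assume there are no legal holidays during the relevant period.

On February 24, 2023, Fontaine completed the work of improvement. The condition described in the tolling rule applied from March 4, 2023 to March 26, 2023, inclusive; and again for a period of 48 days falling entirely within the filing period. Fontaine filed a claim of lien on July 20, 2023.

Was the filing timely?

Yes

Counting February 24, 2023 as day 1, day 90 is May 24, 2023.
From March 4, 2023 through March 26, 2023 inclusive is 23 days; tolling adds 23 days: May 24, 2023 + 23 days = June 16, 2023.
Tolling adds 48 days: June 16, 2023 + 48 days = August 3, 2023.
August 3, 2023 is a Thursday and not a legal holiday, so no extension applies.
The deadline is August 3, 2023; the filing on July 20, 2023 is on or before that date.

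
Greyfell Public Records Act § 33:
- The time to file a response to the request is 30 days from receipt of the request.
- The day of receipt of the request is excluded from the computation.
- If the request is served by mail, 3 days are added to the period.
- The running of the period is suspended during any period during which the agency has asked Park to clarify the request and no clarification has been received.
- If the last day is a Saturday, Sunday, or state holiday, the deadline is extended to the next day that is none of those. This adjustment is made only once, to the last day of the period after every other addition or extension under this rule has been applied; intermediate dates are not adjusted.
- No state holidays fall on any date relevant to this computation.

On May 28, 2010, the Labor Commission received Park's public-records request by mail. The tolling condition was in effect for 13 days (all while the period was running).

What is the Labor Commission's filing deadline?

30 days after May 28, 2010 is June 27, 2010.
Service was by mail, adding 3 days: June 27, 2010 + 3 days = June 30, 2010.
Tolling adds 13 days: June 30, 2010 + 13 days = July 13, 2010.
July 13, 2010 is a Tuesday and not a state holiday, so no extension applies.

July 13, 2010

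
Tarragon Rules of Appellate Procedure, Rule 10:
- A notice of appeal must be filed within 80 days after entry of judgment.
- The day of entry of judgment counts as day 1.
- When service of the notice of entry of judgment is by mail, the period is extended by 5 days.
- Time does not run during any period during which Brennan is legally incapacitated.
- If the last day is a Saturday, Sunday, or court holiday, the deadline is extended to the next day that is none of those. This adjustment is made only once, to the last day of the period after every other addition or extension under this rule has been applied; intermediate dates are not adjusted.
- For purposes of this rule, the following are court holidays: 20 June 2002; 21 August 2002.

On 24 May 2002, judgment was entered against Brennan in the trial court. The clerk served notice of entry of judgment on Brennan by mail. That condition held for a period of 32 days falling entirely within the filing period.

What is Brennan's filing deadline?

Counting 24 May 2002 as day 1, day 80 is August 11, 2002.
Service was by mail, adding 5 days: August 11, 2002 + 5 days = August 16, 2002.
Tolling adds 32 days: August 16, 2002 + 32 days = September 17, 2002.
September 17, 2002 is a Tuesday and not a court holiday, so no extension applies.

September 17, 2002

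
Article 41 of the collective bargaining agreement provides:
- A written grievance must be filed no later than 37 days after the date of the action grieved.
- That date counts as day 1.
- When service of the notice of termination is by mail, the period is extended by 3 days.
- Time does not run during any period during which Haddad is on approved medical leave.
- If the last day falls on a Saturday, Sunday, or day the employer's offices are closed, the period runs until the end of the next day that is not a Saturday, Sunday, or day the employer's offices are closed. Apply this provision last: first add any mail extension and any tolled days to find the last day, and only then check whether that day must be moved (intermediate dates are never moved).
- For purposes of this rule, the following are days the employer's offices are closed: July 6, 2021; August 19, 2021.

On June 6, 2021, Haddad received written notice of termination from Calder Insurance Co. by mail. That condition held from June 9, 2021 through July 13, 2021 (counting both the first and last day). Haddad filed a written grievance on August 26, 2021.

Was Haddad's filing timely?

No

Counting June 6, 2021 as day 1, day 37 is July 12, 2021.
Service was by mail, adding 3 days: July 12, 2021 + 3 days = July 15, 2021.
From June 9, 2021 through July 13, 2021 inclusive is 35 days; tolling adds 35 days: July 15, 2021 + 35 days = August 19, 2021.
August 19, 2021 is a listed holiday. The next qualifying day is August 20, 2021.
The deadline is August 20, 2021; the filing on August 26, 2021 is after that date.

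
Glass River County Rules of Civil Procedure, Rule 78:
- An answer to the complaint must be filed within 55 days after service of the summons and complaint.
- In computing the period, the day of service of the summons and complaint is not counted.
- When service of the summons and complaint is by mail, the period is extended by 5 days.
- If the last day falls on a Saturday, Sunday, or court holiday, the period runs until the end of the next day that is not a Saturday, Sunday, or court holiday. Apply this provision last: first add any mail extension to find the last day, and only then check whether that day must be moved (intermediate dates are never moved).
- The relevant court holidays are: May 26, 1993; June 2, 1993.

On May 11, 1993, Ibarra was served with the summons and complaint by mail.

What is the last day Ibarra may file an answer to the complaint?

July 12, 1993

55 days after May 11, 1993 is July 5, 1993.
Service was by mail, adding 5 days: July 5, 1993 + 5 days = July 10, 1993.
July 10, 1993 is Saturday; July 11, 1993 is Sunday. The next qualifying day is July 12, 1993.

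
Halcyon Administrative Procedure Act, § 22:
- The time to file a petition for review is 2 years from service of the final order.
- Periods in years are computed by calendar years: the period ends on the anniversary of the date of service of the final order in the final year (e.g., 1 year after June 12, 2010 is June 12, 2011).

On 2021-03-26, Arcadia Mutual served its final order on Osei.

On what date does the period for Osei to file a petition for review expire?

March 26, 2023

2 years after 2021-03-26 is March 26, 2023.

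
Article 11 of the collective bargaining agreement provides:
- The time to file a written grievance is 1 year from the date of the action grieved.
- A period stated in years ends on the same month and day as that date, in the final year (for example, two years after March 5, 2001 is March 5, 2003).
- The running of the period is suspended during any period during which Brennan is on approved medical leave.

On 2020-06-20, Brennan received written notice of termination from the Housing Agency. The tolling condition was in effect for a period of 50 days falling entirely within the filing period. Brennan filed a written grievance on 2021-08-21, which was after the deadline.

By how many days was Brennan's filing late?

12 days

1 year after 2020-06-20 is June 20, 2021.
Tolling adds 50 days: June 20, 2021 + 50 days = August 9, 2021.
The deadline is August 9, 2021; from August 9, 2021 to August 21, 2021 is 12 days.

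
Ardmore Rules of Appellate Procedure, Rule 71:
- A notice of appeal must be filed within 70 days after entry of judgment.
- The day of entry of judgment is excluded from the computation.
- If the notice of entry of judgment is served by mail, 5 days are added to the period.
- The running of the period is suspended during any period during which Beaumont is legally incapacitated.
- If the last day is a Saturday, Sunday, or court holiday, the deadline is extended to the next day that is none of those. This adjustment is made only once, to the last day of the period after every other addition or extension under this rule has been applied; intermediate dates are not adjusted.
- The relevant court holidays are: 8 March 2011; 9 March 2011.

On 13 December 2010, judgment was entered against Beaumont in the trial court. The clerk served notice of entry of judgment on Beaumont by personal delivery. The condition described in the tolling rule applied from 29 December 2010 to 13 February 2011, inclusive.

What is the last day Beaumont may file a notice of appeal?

April 11, 2011

70 days after 13 December 2010 is February 21, 2011.
Service was not by mail, so no mail extension applies.
From December 29, 2010 through February 13, 2011 inclusive is 47 days; tolling adds 47 days: February 21, 2011 + 47 days = April 9, 2011.
April 9, 2011 is Saturday; April 10, 2011 is Sunday. The next qualifying day is April 11, 2011.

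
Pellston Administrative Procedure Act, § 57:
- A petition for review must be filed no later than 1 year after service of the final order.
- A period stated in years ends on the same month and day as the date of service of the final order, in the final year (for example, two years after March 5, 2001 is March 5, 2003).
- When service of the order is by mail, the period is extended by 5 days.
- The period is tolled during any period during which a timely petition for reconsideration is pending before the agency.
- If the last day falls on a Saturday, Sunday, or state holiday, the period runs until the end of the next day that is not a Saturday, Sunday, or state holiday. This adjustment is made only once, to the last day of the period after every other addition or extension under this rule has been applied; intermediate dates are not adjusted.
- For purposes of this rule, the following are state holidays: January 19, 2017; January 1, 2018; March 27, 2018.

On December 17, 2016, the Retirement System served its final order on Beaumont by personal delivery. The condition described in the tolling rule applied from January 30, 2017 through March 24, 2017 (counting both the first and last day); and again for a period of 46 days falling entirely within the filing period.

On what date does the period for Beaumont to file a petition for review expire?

March 28, 2018

1 year after December 17, 2016 is December 17, 2017.
Service was not by mail, so no mail extension applies.
From January 30, 2017 through March 24, 2017 inclusive is 54 days; tolling adds 54 days: December 17, 2017 + 54 days = February 9, 2018.
Tolling adds 46 days: February 9, 2018 + 46 days = March 27, 2018.
March 27, 2018 is a listed holiday. The next qualifying day is March 28, 2018.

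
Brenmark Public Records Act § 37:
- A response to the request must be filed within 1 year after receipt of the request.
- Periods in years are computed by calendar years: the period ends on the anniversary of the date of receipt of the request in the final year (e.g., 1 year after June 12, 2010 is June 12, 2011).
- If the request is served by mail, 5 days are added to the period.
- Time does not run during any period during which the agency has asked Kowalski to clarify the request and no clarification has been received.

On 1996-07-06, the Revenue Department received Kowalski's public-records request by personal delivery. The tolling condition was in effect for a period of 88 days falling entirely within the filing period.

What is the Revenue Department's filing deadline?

1 year after 1996-07-06 is July 6, 1997.
Service was not by mail, so no mail extension applies.
Tolling adds 88 days: July 6, 1997 + 88 days = October 2, 1997.

October 2, 1997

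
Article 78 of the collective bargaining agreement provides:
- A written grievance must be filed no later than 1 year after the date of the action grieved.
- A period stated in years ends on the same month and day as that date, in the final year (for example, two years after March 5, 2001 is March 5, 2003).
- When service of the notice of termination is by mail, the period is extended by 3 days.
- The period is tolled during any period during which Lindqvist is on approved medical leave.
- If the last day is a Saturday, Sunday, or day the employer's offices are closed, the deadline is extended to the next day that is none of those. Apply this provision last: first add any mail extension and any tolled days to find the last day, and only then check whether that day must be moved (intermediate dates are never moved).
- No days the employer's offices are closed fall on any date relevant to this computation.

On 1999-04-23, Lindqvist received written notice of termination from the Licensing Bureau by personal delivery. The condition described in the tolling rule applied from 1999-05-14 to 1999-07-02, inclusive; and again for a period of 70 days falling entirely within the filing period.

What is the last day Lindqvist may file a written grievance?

1 year after 1999-04-23 is April 23, 2000.
Service was not by mail, so no mail extension applies.
From May 14, 1999 through July 2, 1999 inclusive is 50 days; tolling adds 50 days: April 23, 2000 + 50 days = June 12, 2000.
Tolling adds 70 days: June 12, 2000 + 70 days = August 21, 2000.
August 21, 2000 is a Monday and not a day the employer's offices are closed, so no extension applies.

August 21, 2000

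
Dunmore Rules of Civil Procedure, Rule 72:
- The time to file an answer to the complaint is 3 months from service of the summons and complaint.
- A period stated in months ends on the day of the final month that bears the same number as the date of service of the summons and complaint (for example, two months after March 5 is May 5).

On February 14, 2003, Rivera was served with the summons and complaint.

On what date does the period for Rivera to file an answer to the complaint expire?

May 14, 2003

3 months after February 14, 2003 is May 14, 2003.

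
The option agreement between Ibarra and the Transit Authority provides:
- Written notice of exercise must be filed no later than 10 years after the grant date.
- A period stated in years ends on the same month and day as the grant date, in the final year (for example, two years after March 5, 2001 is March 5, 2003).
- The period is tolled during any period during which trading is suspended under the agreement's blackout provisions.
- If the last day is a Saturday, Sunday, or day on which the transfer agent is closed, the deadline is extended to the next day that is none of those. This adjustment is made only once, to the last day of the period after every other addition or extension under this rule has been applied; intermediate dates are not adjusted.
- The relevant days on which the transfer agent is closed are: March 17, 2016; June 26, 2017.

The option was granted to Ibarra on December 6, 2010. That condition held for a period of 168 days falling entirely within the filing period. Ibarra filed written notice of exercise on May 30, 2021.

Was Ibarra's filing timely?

No

10 years after December 6, 2010 is December 6, 2020.
Tolling adds 168 days: December 6, 2020 + 168 days = May 23, 2021.
May 23, 2021 is Sunday. The next qualifying day is May 24, 2021.
The deadline is May 24, 2021; the filing on May 30, 2021 is after that date.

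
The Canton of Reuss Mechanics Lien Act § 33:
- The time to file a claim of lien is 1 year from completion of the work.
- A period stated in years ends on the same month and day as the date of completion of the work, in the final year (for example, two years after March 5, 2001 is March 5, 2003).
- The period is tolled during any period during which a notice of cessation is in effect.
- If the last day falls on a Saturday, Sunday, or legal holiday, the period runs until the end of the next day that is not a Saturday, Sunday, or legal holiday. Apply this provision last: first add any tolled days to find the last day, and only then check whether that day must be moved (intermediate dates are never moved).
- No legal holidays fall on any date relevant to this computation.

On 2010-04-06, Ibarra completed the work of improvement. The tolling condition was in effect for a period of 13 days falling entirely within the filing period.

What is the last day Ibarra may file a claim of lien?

April 19, 2011

1 year after 2010-04-06 is April 6, 2011.
Tolling adds 13 days: April 6, 2011 + 13 days = April 19, 2011.
April 19, 2011 is a Tuesday and not a legal holiday, so no extension applies.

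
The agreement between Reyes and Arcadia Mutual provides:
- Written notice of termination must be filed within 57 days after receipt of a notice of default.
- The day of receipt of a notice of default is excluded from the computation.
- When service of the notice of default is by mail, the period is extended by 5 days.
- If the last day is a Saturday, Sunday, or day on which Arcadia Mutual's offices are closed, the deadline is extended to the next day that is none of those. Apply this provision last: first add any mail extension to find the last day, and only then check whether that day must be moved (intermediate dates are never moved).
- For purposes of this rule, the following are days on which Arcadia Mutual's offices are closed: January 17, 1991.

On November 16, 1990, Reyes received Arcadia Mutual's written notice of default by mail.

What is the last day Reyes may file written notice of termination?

January 18, 1991

57 days after November 16, 1990 is January 12, 1991.
Service was by mail, adding 5 days: January 12, 1991 + 5 days = January 17, 1991.
January 17, 1991 is a listed holiday. The next qualifying day is January 18, 1991.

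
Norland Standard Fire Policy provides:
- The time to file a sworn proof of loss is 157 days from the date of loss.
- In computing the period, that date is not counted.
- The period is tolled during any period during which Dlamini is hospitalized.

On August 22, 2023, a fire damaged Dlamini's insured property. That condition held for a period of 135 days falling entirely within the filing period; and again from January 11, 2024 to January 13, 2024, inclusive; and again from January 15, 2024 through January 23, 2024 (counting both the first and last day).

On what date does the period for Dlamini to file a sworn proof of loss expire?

June 21, 2024

157 days after August 22, 2023 is January 26, 2024.
Tolling adds 135 days: January 26, 2024 + 135 days = June 9, 2024.
From January 11, 2024 through January 13, 2024 inclusive is 3 days; tolling adds 3 days: June 9, 2024 + 3 days = June 12, 2024.
From January 15, 2024 through January 23, 2024 inclusive is 9 days; tolling adds 9 days: June 12, 2024 + 9 days = June 21, 2024.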